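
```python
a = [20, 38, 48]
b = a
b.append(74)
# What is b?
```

After line 1: a = [20, 38, 48]
After line 2 (b = a is an alias, same object): a = [20, 38, 48], b = [20, 38, 48]
After line 3 (b.append mutates the shared list): a = [20, 38, 48, 74], b = [20, 38, 48, 74]

[20, 38, 48, 74]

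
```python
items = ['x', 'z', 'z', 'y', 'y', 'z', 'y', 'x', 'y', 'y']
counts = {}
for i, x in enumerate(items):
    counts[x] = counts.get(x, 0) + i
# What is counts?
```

Initial: counts = {}, items = ['x', 'z', 'z', 'y', 'y', 'z', 'y', 'x', 'y', 'y']
i=0, x='x': counts = {'x': 0}
i=1, x='z': counts = {'x': 0, 'z': 1}
i=2, x='z': counts = {'x': 0, 'z': 3}
i=3, x='y': counts = {'x': 0, 'z': 3, 'y': 3}
i=4, x='y': counts = {'x': 0, 'z': 3, 'y': 7}
i=5, x='z': counts = {'x': 0, 'z': 8, 'y': 7}
i=6, x='y': counts = {'x': 0, 'z': 8, 'y': 13}
i=7, x='x': counts = {'x': 7, 'z': 8, 'y': 13}
i=8, x='y': counts = {'x': 7, 'z': 8, 'y': 21}
i=9, x='y': counts = {'x': 7, 'z': 8, 'y': 30}

{'x': 7, 'z': 8, 'y': 30}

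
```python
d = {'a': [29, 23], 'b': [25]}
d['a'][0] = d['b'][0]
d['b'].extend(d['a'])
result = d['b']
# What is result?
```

After line 1: d = {'a': [29, 23], 'b': [25]}
After line 2 (a[0] = b[0] = 25): d = {'a': [25, 23], 'b': [25]}
After line 3 (b.extend(a) appends [25, 23]): d = {'a': [25, 23], 'b': [25, 25, 23]}
After line 4: result = d['b'] = [25, 25, 23]

[25, 25, 23]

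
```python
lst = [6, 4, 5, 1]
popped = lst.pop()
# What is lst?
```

[6, 4, 5]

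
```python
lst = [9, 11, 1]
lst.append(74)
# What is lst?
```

[9, 11, 1, 74]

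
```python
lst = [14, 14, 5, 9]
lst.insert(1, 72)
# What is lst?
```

[14, 72, 14, 5, 9]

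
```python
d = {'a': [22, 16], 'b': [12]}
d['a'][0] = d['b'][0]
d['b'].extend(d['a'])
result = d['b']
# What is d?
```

After line 1: d = {'a': [22, 16], 'b': [12]}
After line 2 (a[0] = b[0] = 12): d = {'a': [12, 16], 'b': [12]}
After line 3 (b.extend(a) appends [12, 16]): d = {'a': [12, 16], 'b': [12, 12, 16]}
After line 4: result = d['b'] = [12, 12, 16]

{'a': [12, 16], 'b': [12, 12, 16]}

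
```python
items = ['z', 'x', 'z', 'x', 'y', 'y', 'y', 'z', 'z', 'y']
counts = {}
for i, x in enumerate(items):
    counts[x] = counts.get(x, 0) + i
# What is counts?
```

Initial: counts = {}, items = ['z', 'x', 'z', 'x', 'y', 'y', 'y', 'z', 'z', 'y']
i=0, x='z': counts = {'z': 0}
i=1, x='x': counts = {'z': 0, 'x': 1}
i=2, x='z': counts = {'z': 2, 'x': 1}
i=3, x='x': counts = {'z': 2, 'x': 4}
i=4, x='y': counts = {'z': 2, 'x': 4, 'y': 4}
i=5, x='y': counts = {'z': 2, 'x': 4, 'y': 9}
i=6, x='y': counts = {'z': 2, 'x': 4, 'y': 15}
i=7, x='z': counts = {'z': 9, 'x': 4, 'y': 15}
i=8, x='z': counts = {'z': 17, 'x': 4, 'y': 15}
i=9, x='y': counts = {'z': 17, 'x': 4, 'y': 24}

{'z': 17, 'x': 4, 'y': 24}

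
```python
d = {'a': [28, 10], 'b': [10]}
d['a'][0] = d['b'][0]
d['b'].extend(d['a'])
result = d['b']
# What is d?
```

After line 1: d = {'a': [28, 10], 'b': [10]}
After line 2 (a[0] = b[0] = 10): d = {'a': [10, 10], 'b': [10]}
After line 3 (b.extend(a) appends [10, 10]): d = {'a': [10, 10], 'b': [10, 10, 10]}
After line 4: result = d['b'] = [10, 10, 10]

{'a': [10, 10], 'b': [10, 10, 10]}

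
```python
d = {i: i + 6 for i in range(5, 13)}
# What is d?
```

{5: 11, 6: 12, 7: 13, 8: 14, 9: 15, 10: 16, 11: 17, 12: 18}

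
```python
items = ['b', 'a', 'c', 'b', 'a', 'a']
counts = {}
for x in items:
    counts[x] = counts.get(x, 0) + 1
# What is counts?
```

Initial: counts = {}, items = ['b', 'a', 'c', 'b', 'a', 'a']
See 'b': counts = {'b': 1}
See 'a': counts = {'b': 1, 'a': 1}
See 'c': counts = {'b': 1, 'a': 1, 'c': 1}
See 'b': counts = {'b': 2, 'a': 1, 'c': 1}
See 'a': counts = {'b': 2, 'a': 2, 'c': 1}
See 'a': counts = {'b': 2, 'a': 3, 'c': 1}

{'b': 2, 'a': 3, 'c': 1}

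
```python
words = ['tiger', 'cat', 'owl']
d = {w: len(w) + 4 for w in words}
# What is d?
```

{'tiger': 9, 'cat': 7, 'owl': 7}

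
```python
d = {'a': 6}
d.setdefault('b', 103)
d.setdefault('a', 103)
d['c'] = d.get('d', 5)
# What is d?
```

After line 1: d = {'a': 6}
After line 2 (setdefault adds 'b'=103): d = {'a': 6, 'b': 103}
After line 3 (setdefault 'a' no-op, already exists): d = {'a': 6, 'b': 103}
After line 4 (get('d', 5) returns default since 'd' not in d): d = {'a': 6, 'b': 103, 'c': 5}

{'a': 6, 'b': 103, 'c': 5}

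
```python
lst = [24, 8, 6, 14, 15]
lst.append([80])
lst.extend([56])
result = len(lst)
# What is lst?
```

After line 1: lst = [24, 8, 6, 14, 15]
After line 2 (append adds [80] as single element): lst = [24, 8, 6, 14, 15, [80]]
After line 3 (extend unpacks [56], adds 56): lst = [24, 8, 6, 14, 15, [80], 56]
After line 4: result = len(lst) = 7

[24, 8, 6, 14, 15, [80], 56]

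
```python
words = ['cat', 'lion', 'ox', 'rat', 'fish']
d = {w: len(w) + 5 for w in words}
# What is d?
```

{'cat': 8, 'lion': 9, 'ox': 7, 'rat': 8, 'fish': 9}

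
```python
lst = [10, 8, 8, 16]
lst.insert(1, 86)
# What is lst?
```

[10, 86, 8, 8, 16]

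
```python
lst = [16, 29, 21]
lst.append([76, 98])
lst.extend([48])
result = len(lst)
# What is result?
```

After line 1: lst = [16, 29, 21]
After line 2 (append adds [76, 98] as single element): lst = [16, 29, 21, [76, 98]]
After line 3 (extend unpacks [48], adds 48): lst = [16, 29, 21, [76, 98], 48]
After line 4: result = len(lst) = 5

5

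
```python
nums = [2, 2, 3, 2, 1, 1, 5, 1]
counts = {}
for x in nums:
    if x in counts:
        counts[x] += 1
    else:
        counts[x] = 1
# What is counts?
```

Initial: counts = {}, nums = [2, 2, 3, 2, 1, 1, 5, 1]
See 2: counts = {2: 1}
See 2: counts = {2: 2}
See 3: counts = {2: 2, 3: 1}
See 2: counts = {2: 3, 3: 1}
See 1: counts = {2: 3, 3: 1, 1: 1}
See 1: counts = {2: 3, 3: 1, 1: 2}
See 5: counts = {2: 3, 3: 1, 1: 2, 5: 1}
See 1: counts = {2: 3, 3: 1, 1: 3, 5: 1}

{2: 3, 3: 1, 1: 3, 5: 1}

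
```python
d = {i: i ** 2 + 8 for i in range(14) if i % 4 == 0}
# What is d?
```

{0: 8, 4: 24, 8: 72, 12: 152}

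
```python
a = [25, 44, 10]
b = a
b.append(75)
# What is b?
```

After line 1: a = [25, 44, 10]
After line 2 (b = a is an alias, same object): a = [25, 44, 10], b = [25, 44, 10]
After line 3 (b.append mutates the shared list): a = [25, 44, 10, 75], b = [25, 44, 10, 75]

[25, 44, 10, 75]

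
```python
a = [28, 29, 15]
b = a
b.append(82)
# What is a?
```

After line 1: a = [28, 29, 15]
After line 2 (b = a is an alias, same object): a = [28, 29, 15], b = [28, 29, 15]
After line 3 (b.append mutates the shared list): a = [28, 29, 15, 82], b = [28, 29, 15, 82]

[28, 29, 15, 82]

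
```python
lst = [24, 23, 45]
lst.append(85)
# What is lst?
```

[24, 23, 45, 85]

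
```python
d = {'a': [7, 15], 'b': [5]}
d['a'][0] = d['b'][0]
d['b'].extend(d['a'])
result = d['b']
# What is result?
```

After line 1: d = {'a': [7, 15], 'b': [5]}
After line 2 (a[0] = b[0] = 5): d = {'a': [5, 15], 'b': [5]}
After line 3 (b.extend(a) appends [5, 15]): d = {'a': [5, 15], 'b': [5, 5, 15]}
After line 4: result = d['b'] = [5, 5, 15]

[5, 5, 15]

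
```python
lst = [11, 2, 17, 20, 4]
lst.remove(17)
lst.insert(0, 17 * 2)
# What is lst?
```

After line 1: lst = [11, 2, 17, 20, 4]
After line 2 (remove first 17): lst = [11, 2, 20, 4]
After line 3 (insert 34 at index 0): lst = [34, 11, 2, 20, 4]

[34, 11, 2, 20, 4]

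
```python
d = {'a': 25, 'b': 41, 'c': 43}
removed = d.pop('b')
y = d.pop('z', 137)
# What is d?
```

After line 1: d = {'a': 25, 'b': 41, 'c': 43}
After line 2 (pop 'b' returns 41): d = {'a': 25, 'c': 43}, removed = 41
After line 3 (pop 'z' missing, returns default 137): d = {'a': 25, 'c': 43}, y = 137

{'a': 25, 'c': 43}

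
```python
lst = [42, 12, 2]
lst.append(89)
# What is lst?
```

[42, 12, 2, 89]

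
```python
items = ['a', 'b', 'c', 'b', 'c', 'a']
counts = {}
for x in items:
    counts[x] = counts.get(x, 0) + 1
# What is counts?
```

Initial: counts = {}, items = ['a', 'b', 'c', 'b', 'c', 'a']
See 'a': counts = {'a': 1}
See 'b': counts = {'a': 1, 'b': 1}
See 'c': counts = {'a': 1, 'b': 1, 'c': 1}
See 'b': counts = {'a': 1, 'b': 2, 'c': 1}
See 'c': counts = {'a': 1, 'b': 2, 'c': 2}
See 'a': counts = {'a': 2, 'b': 2, 'c': 2}

{'a': 2, 'b': 2, 'c': 2}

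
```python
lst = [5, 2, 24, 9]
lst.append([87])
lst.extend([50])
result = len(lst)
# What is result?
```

After line 1: lst = [5, 2, 24, 9]
After line 2 (append adds [87] as single element): lst = [5, 2, 24, 9, [87]]
After line 3 (extend unpacks [50], adds 50): lst = [5, 2, 24, 9, [87], 50]
After line 4: result = len(lst) = 6

6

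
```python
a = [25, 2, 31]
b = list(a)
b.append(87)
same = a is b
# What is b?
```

After line 1: a = [25, 2, 31]
After line 2 (b = list(a) is a shallow copy, new object): a = [25, 2, 31], b = [25, 2, 31]
After line 3 (append only mutates b): a = [25, 2, 31], b = [25, 2, 31, 87]
After line 4 (same = a is b; different objects -> False): same = False

[25, 2, 31, 87]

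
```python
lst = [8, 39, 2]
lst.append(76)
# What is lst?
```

[8, 39, 2, 76]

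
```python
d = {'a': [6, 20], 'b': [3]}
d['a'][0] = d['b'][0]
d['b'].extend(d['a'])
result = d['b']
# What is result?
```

After line 1: d = {'a': [6, 20], 'b': [3]}
After line 2 (a[0] = b[0] = 3): d = {'a': [3, 20], 'b': [3]}
After line 3 (b.extend(a) appends [3, 20]): d = {'a': [3, 20], 'b': [3, 3, 20]}
After line 4: result = d['b'] = [3, 3, 20]

[3, 3, 20]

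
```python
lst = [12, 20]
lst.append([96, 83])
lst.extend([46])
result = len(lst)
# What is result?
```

After line 1: lst = [12, 20]
After line 2 (append adds [96, 83] as single element): lst = [12, 20, [96, 83]]
After line 3 (extend unpacks [46], adds 46): lst = [12, 20, [96, 83], 46]
After line 4: result = len(lst) = 4

4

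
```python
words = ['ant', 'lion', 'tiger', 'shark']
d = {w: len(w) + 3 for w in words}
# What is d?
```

{'ant': 6, 'lion': 7, 'tiger': 8, 'shark': 8}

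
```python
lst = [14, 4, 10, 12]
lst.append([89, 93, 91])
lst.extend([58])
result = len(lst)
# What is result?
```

After line 1: lst = [14, 4, 10, 12]
After line 2 (append adds [89, 93, 91] as single element): lst = [14, 4, 10, 12, [89, 93, 91]]
After line 3 (extend unpacks [58], adds 58): lst = [14, 4, 10, 12, [89, 93, 91], 58]
After line 4: result = len(lst) = 6

6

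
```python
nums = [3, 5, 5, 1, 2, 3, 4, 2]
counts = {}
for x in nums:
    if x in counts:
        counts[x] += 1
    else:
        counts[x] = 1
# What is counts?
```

Initial: counts = {}, nums = [3, 5, 5, 1, 2, 3, 4, 2]
See 3: counts = {3: 1}
See 5: counts = {3: 1, 5: 1}
See 5: counts = {3: 1, 5: 2}
See 1: counts = {3: 1, 5: 2, 1: 1}
See 2: counts = {3: 1, 5: 2, 1: 1, 2: 1}
See 3: counts = {3: 2, 5: 2, 1: 1, 2: 1}
See 4: counts = {3: 2, 5: 2, 1: 1, 2: 1, 4: 1}
See 2: counts = {3: 2, 5: 2, 1: 1, 2: 2, 4: 1}

{3: 2, 5: 2, 1: 1, 2: 2, 4: 1}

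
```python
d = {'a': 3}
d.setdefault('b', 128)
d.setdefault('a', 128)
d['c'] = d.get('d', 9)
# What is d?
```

After line 1: d = {'a': 3}
After line 2 (setdefault adds 'b'=128): d = {'a': 3, 'b': 128}
After line 3 (setdefault 'a' no-op, already exists): d = {'a': 3, 'b': 128}
After line 4 (get('d', 9) returns default since 'd' not in d): d = {'a': 3, 'b': 128, 'c': 9}

{'a': 3, 'b': 128, 'c': 9}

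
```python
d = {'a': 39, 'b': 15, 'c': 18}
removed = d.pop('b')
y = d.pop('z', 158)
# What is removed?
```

After line 1: d = {'a': 39, 'b': 15, 'c': 18}
After line 2 (pop 'b' returns 15): d = {'a': 39, 'c': 18}, removed = 15
After line 3 (pop 'z' missing, returns default 158): d = {'a': 39, 'c': 18}, y = 158

15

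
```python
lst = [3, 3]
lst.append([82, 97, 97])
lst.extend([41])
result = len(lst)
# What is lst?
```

After line 1: lst = [3, 3]
After line 2 (append adds [82, 97, 97] as single element): lst = [3, 3, [82, 97, 97]]
After line 3 (extend unpacks [41], adds 41): lst = [3, 3, [82, 97, 97], 41]
After line 4: result = len(lst) = 4

[3, 3, [82, 97, 97], 41]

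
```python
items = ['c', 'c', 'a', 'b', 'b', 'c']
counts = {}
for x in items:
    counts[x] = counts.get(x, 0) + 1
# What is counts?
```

Initial: counts = {}, items = ['c', 'c', 'a', 'b', 'b', 'c']
See 'c': counts = {'c': 1}
See 'c': counts = {'c': 2}
See 'a': counts = {'c': 2, 'a': 1}
See 'b': counts = {'c': 2, 'a': 1, 'b': 1}
See 'b': counts = {'c': 2, 'a': 1, 'b': 2}
See 'c': counts = {'c': 3, 'a': 1, 'b': 2}

{'c': 3, 'a': 1, 'b': 2}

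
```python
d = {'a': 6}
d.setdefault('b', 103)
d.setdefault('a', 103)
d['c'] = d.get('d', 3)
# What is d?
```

After line 1: d = {'a': 6}
After line 2 (setdefault adds 'b'=103): d = {'a': 6, 'b': 103}
After line 3 (setdefault 'a' no-op, already exists): d = {'a': 6, 'b': 103}
After line 4 (get('d', 3) returns default since 'd' not in d): d = {'a': 6, 'b': 103, 'c': 3}

{'a': 6, 'b': 103, 'c': 3}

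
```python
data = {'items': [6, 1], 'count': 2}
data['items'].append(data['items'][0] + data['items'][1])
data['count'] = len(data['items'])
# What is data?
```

After line 1: data = {'items': [6, 1], 'count': 2}
After line 2 (append 6 + 1 = 7): data = {'items': [6, 1, 7], 'count': 2}
After line 3 (count = len(items) = 3): data = {'items': [6, 1, 7], 'count': 3}

{'items': [6, 1, 7], 'count': 3}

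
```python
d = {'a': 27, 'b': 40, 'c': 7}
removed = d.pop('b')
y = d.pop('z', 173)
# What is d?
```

After line 1: d = {'a': 27, 'b': 40, 'c': 7}
After line 2 (pop 'b' returns 40): d = {'a': 27, 'c': 7}, removed = 40
After line 3 (pop 'z' missing, returns default 173): d = {'a': 27, 'c': 7}, y = 173

{'a': 27, 'c': 7}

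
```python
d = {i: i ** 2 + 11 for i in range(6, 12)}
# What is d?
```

{6: 47, 7: 60, 8: 75, 9: 92, 10: 111, 11: 132}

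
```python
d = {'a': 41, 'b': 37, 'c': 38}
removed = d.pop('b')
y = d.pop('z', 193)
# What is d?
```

After line 1: d = {'a': 41, 'b': 37, 'c': 38}
After line 2 (pop 'b' returns 37): d = {'a': 41, 'c': 38}, removed = 37
After line 3 (pop 'z' missing, returns default 193): d = {'a': 41, 'c': 38}, y = 193

{'a': 41, 'c': 38}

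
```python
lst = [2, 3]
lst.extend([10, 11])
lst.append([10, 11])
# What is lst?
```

After line 1: lst = [2, 3]
After line 2 (extend unpacks [10, 11]): lst = [2, 3, 10, 11]
After line 3 (append adds [10, 11] as single element): lst = [2, 3, 10, 11, [10, 11]]

[2, 3, 10, 11, [10, 11]]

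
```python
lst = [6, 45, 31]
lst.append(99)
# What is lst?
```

[6, 45, 31, 99]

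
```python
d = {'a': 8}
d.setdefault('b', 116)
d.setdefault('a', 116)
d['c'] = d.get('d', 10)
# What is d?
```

After line 1: d = {'a': 8}
After line 2 (setdefault adds 'b'=116): d = {'a': 8, 'b': 116}
After line 3 (setdefault 'a' no-op, already exists): d = {'a': 8, 'b': 116}
After line 4 (get('d', 10) returns default since 'd' not in d): d = {'a': 8, 'b': 116, 'c': 10}

{'a': 8, 'b': 116, 'c': 10}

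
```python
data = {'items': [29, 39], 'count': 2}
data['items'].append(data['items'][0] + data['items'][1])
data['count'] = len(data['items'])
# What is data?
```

After line 1: data = {'items': [29, 39], 'count': 2}
After line 2 (append 29 + 39 = 68): data = {'items': [29, 39, 68], 'count': 2}
After line 3 (count = len(items) = 3): data = {'items': [29, 39, 68], 'count': 3}

{'items': [29, 39, 68], 'count': 3}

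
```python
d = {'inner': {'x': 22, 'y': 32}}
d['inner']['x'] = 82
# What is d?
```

After line 1: d = {'inner': {'x': 22, 'y': 32}}
After line 2 (inner x overwritten): d = {'inner': {'x': 82, 'y': 32}}

{'inner': {'x': 82, 'y': 32}}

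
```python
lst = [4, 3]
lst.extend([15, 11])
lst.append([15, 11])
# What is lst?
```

After line 1: lst = [4, 3]
After line 2 (extend unpacks [15, 11]): lst = [4, 3, 15, 11]
After line 3 (append adds [15, 11] as single element): lst = [4, 3, 15, 11, [15, 11]]

[4, 3, 15, 11, [15, 11]]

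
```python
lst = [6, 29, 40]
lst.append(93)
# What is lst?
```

[6, 29, 40, 93]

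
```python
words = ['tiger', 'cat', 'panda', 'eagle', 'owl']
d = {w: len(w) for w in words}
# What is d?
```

{'tiger': 5, 'cat': 3, 'panda': 5, 'eagle': 5, 'owl': 3}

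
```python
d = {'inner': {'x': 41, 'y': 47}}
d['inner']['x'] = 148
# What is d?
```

After line 1: d = {'inner': {'x': 41, 'y': 47}}
After line 2 (inner x overwritten): d = {'inner': {'x': 148, 'y': 47}}

{'inner': {'x': 148, 'y': 47}}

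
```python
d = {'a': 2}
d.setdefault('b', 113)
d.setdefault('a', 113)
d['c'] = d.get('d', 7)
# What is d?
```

After line 1: d = {'a': 2}
After line 2 (setdefault adds 'b'=113): d = {'a': 2, 'b': 113}
After line 3 (setdefault 'a' no-op, already exists): d = {'a': 2, 'b': 113}
After line 4 (get('d', 7) returns default since 'd' not in d): d = {'a': 2, 'b': 113, 'c': 7}

{'a': 2, 'b': 113, 'c': 7}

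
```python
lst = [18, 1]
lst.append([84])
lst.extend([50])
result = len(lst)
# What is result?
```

After line 1: lst = [18, 1]
After line 2 (append adds [84] as single element): lst = [18, 1, [84]]
After line 3 (extend unpacks [50], adds 50): lst = [18, 1, [84], 50]
After line 4: result = len(lst) = 4

4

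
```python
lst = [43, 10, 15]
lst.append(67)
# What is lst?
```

[43, 10, 15, 67]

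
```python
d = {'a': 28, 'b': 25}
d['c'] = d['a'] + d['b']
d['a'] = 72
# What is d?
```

After line 1: d = {'a': 28, 'b': 25}
After line 2 (d['c'] = 28 + 25): d = {'a': 28, 'b': 25, 'c': 53}
After line 3: d = {'a': 72, 'b': 25, 'c': 53}

{'a': 72, 'b': 25, 'c': 53}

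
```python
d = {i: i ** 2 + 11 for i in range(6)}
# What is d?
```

{0: 11, 1: 12, 2: 15, 3: 20, 4: 27, 5: 36}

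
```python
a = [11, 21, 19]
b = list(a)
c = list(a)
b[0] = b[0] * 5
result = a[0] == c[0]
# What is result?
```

After line 1: a = [11, 21, 19]
After line 2 (b = list(a), copy): a = [11, 21, 19], b = [11, 21, 19]
After line 3 (c = list(a) is a copy, new object): c = [11, 21, 19]
After line 4 (b[0] = 11 * 5 = 55; only b mutates (copy)): a = [11, 21, 19], b = [55, 21, 19], c = [11, 21, 19]
After line 5 (a[0] = 11, c[0] = 11; result = True)

True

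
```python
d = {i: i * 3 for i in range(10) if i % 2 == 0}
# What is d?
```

{0: 0, 2: 6, 4: 12, 6: 18, 8: 24}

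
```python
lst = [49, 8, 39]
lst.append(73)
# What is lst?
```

[49, 8, 39, 73]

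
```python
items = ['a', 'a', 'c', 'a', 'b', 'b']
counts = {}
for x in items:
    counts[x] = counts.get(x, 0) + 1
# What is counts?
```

Initial: counts = {}, items = ['a', 'a', 'c', 'a', 'b', 'b']
See 'a': counts = {'a': 1}
See 'a': counts = {'a': 2}
See 'c': counts = {'a': 2, 'c': 1}
See 'a': counts = {'a': 3, 'c': 1}
See 'b': counts = {'a': 3, 'c': 1, 'b': 1}
See 'b': counts = {'a': 3, 'c': 1, 'b': 2}

{'a': 3, 'c': 1, 'b': 2}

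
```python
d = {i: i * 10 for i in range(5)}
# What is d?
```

{0: 0, 1: 10, 2: 20, 3: 30, 4: 40}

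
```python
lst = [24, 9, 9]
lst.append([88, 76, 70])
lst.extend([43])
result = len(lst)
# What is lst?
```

After line 1: lst = [24, 9, 9]
After line 2 (append adds [88, 76, 70] as single element): lst = [24, 9, 9, [88, 76, 70]]
After line 3 (extend unpacks [43], adds 43): lst = [24, 9, 9, [88, 76, 70], 43]
After line 4: result = len(lst) = 5

[24, 9, 9, [88, 76, 70], 43]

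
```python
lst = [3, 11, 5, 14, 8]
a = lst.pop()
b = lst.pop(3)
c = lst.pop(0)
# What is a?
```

After line 1: lst = [3, 11, 5, 14, 8]
After line 2 (pop() -> a = 8): lst = [3, 11, 5, 14]
After line 3 (pop(3) -> b = 14): lst = [3, 11, 5]
After line 4 (pop(0) -> c = 3): lst = [11, 5]

8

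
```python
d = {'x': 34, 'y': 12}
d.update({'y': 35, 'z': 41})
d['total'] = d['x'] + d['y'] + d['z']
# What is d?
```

After line 1: d = {'x': 34, 'y': 12}
After line 2 (y overwritten, z added): d = {'x': 34, 'y': 35, 'z': 41}
After line 3 (total = 34 + 35 + 41 = 110): d = {'x': 34, 'y': 35, 'z': 41, 'total': 110}

{'x': 34, 'y': 35, 'z': 41, 'total': 110}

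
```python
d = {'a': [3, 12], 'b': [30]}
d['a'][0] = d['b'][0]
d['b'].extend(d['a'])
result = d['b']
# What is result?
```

After line 1: d = {'a': [3, 12], 'b': [30]}
After line 2 (a[0] = b[0] = 30): d = {'a': [30, 12], 'b': [30]}
After line 3 (b.extend(a) appends [30, 12]): d = {'a': [30, 12], 'b': [30, 30, 12]}
After line 4: result = d['b'] = [30, 30, 12]

[30, 30, 12]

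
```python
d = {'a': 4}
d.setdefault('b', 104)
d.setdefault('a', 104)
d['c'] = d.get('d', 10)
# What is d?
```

After line 1: d = {'a': 4}
After line 2 (setdefault adds 'b'=104): d = {'a': 4, 'b': 104}
After line 3 (setdefault 'a' no-op, already exists): d = {'a': 4, 'b': 104}
After line 4 (get('d', 10) returns default since 'd' not in d): d = {'a': 4, 'b': 104, 'c': 10}

{'a': 4, 'b': 104, 'c': 10}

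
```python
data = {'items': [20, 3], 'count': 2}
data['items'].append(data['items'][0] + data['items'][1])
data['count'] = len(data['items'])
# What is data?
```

After line 1: data = {'items': [20, 3], 'count': 2}
After line 2 (append 20 + 3 = 23): data = {'items': [20, 3, 23], 'count': 2}
After line 3 (count = len(items) = 3): data = {'items': [20, 3, 23], 'count': 3}

{'items': [20, 3, 23], 'count': 3}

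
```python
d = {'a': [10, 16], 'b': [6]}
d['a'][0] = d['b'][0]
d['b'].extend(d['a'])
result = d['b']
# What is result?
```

After line 1: d = {'a': [10, 16], 'b': [6]}
After line 2 (a[0] = b[0] = 6): d = {'a': [6, 16], 'b': [6]}
After line 3 (b.extend(a) appends [6, 16]): d = {'a': [6, 16], 'b': [6, 6, 16]}
After line 4: result = d['b'] = [6, 6, 16]

[6, 6, 16]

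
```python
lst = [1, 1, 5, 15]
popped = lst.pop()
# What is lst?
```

[1, 1, 5]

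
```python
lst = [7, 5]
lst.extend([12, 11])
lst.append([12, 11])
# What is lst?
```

After line 1: lst = [7, 5]
After line 2 (extend unpacks [12, 11]): lst = [7, 5, 12, 11]
After line 3 (append adds [12, 11] as single element): lst = [7, 5, 12, 11, [12, 11]]

[7, 5, 12, 11, [12, 11]]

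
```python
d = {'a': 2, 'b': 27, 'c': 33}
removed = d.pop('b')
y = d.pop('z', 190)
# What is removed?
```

After line 1: d = {'a': 2, 'b': 27, 'c': 33}
After line 2 (pop 'b' returns 27): d = {'a': 2, 'c': 33}, removed = 27
After line 3 (pop 'z' missing, returns default 190): d = {'a': 2, 'c': 33}, y = 190

27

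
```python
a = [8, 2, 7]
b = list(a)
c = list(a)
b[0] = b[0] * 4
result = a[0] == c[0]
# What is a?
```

After line 1: a = [8, 2, 7]
After line 2 (b = list(a), copy): a = [8, 2, 7], b = [8, 2, 7]
After line 3 (c = list(a) is a copy, new object): c = [8, 2, 7]
After line 4 (b[0] = 8 * 4 = 32; only b mutates (copy)): a = [8, 2, 7], b = [32, 2, 7], c = [8, 2, 7]
After line 5 (a[0] = 8, c[0] = 8; result = True)

[8, 2, 7]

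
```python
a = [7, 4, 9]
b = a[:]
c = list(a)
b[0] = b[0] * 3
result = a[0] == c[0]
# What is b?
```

After line 1: a = [7, 4, 9]
After line 2 (b = a[:], copy): a = [7, 4, 9], b = [7, 4, 9]
After line 3 (c = list(a) is a copy, new object): c = [7, 4, 9]
After line 4 (b[0] = 7 * 3 = 21; only b mutates (copy)): a = [7, 4, 9], b = [21, 4, 9], c = [7, 4, 9]
After line 5 (a[0] = 7, c[0] = 7; result = True)

[21, 4, 9]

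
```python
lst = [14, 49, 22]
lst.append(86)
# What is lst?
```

[14, 49, 22, 86]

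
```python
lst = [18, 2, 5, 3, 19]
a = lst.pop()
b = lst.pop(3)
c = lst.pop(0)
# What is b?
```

After line 1: lst = [18, 2, 5, 3, 19]
After line 2 (pop() -> a = 19): lst = [18, 2, 5, 3]
After line 3 (pop(3) -> b = 3): lst = [18, 2, 5]
After line 4 (pop(0) -> c = 18): lst = [2, 5]

3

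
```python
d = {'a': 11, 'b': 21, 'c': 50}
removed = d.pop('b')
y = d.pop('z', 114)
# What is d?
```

After line 1: d = {'a': 11, 'b': 21, 'c': 50}
After line 2 (pop 'b' returns 21): d = {'a': 11, 'c': 50}, removed = 21
After line 3 (pop 'z' missing, returns default 114): d = {'a': 11, 'c': 50}, y = 114

{'a': 11, 'c': 50}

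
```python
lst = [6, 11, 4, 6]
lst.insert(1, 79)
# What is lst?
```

[6, 79, 11, 4, 6]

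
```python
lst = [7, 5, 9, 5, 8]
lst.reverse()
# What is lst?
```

[8, 5, 9, 5, 7]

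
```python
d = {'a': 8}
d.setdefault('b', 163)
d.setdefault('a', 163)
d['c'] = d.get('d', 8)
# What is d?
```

After line 1: d = {'a': 8}
After line 2 (setdefault adds 'b'=163): d = {'a': 8, 'b': 163}
After line 3 (setdefault 'a' no-op, already exists): d = {'a': 8, 'b': 163}
After line 4 (get('d', 8) returns default since 'd' not in d): d = {'a': 8, 'b': 163, 'c': 8}

{'a': 8, 'b': 163, 'c': 8}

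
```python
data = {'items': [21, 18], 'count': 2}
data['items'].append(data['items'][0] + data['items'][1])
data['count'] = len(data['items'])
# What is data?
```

After line 1: data = {'items': [21, 18], 'count': 2}
After line 2 (append 21 + 18 = 39): data = {'items': [21, 18, 39], 'count': 2}
After line 3 (count = len(items) = 3): data = {'items': [21, 18, 39], 'count': 3}

{'items': [21, 18, 39], 'count': 3}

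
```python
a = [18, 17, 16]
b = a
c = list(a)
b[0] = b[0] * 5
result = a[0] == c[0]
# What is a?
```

After line 1: a = [18, 17, 16]
After line 2 (b = a, alias): a = [18, 17, 16], b = [18, 17, 16]
After line 3 (c = list(a) is a copy, new object): c = [18, 17, 16]
After line 4 (b[0] = 18 * 5 = 90; mutates shared a/b): a = b = [90, 17, 16], c = [18, 17, 16]
After line 5 (a[0] = 90, c[0] = 18; result = False)

[90, 17, 16]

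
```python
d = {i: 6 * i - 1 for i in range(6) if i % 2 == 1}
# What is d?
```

{1: 5, 3: 17, 5: 29}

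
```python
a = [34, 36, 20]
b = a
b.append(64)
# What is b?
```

After line 1: a = [34, 36, 20]
After line 2 (b = a is an alias, same object): a = [34, 36, 20], b = [34, 36, 20]
After line 3 (b.append mutates the shared list): a = [34, 36, 20, 64], b = [34, 36, 20, 64]

[34, 36, 20, 64]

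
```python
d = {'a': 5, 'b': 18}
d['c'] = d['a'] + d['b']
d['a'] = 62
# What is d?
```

After line 1: d = {'a': 5, 'b': 18}
After line 2 (d['c'] = 5 + 18): d = {'a': 5, 'b': 18, 'c': 23}
After line 3: d = {'a': 62, 'b': 18, 'c': 23}

{'a': 62, 'b': 18, 'c': 23}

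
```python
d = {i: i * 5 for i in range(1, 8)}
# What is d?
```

{1: 5, 2: 10, 3: 15, 4: 20, 5: 25, 6: 30, 7: 35}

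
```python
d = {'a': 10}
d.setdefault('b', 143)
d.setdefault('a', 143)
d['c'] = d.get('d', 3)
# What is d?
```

After line 1: d = {'a': 10}
After line 2 (setdefault adds 'b'=143): d = {'a': 10, 'b': 143}
After line 3 (setdefault 'a' no-op, already exists): d = {'a': 10, 'b': 143}
After line 4 (get('d', 3) returns default since 'd' not in d): d = {'a': 10, 'b': 143, 'c': 3}

{'a': 10, 'b': 143, 'c': 3}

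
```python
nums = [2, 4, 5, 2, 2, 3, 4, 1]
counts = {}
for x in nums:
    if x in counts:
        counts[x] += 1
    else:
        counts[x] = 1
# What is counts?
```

Initial: counts = {}, nums = [2, 4, 5, 2, 2, 3, 4, 1]
See 2: counts = {2: 1}
See 4: counts = {2: 1, 4: 1}
See 5: counts = {2: 1, 4: 1, 5: 1}
See 2: counts = {2: 2, 4: 1, 5: 1}
See 2: counts = {2: 3, 4: 1, 5: 1}
See 3: counts = {2: 3, 4: 1, 5: 1, 3: 1}
See 4: counts = {2: 3, 4: 2, 5: 1, 3: 1}
See 1: counts = {2: 3, 4: 2, 5: 1, 3: 1, 1: 1}

{2: 3, 4: 2, 5: 1, 3: 1, 1: 1}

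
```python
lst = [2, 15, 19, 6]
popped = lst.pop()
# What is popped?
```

6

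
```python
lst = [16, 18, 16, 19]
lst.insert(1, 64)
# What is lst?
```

[16, 64, 18, 16, 19]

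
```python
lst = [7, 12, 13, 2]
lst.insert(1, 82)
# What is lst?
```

[7, 82, 12, 13, 2]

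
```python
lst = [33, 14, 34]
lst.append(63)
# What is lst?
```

[33, 14, 34, 63]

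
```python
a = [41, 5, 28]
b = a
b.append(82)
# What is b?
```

After line 1: a = [41, 5, 28]
After line 2 (b = a is an alias, same object): a = [41, 5, 28], b = [41, 5, 28]
After line 3 (b.append mutates the shared list): a = [41, 5, 28, 82], b = [41, 5, 28, 82]

[41, 5, 28, 82]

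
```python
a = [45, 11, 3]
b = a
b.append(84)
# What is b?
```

After line 1: a = [45, 11, 3]
After line 2 (b = a is an alias, same object): a = [45, 11, 3], b = [45, 11, 3]
After line 3 (b.append mutates the shared list): a = [45, 11, 3, 84], b = [45, 11, 3, 84]

[45, 11, 3, 84]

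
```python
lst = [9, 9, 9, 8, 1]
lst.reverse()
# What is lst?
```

[1, 8, 9, 9, 9]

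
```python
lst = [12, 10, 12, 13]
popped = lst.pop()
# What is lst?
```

[12, 10, 12]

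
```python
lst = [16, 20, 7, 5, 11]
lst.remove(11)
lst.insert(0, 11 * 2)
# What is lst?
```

After line 1: lst = [16, 20, 7, 5, 11]
After line 2 (remove first 11): lst = [16, 20, 7, 5]
After line 3 (insert 22 at index 0): lst = [22, 16, 20, 7, 5]

[22, 16, 20, 7, 5]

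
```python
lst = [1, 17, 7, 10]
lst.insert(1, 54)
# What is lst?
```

[1, 54, 17, 7, 10]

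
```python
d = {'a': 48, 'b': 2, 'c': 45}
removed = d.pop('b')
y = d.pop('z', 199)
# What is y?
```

After line 1: d = {'a': 48, 'b': 2, 'c': 45}
After line 2 (pop 'b' returns 2): d = {'a': 48, 'c': 45}, removed = 2
After line 3 (pop 'z' missing, returns default 199): d = {'a': 48, 'c': 45}, y = 199

199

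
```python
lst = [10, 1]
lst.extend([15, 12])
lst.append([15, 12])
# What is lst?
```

After line 1: lst = [10, 1]
After line 2 (extend unpacks [15, 12]): lst = [10, 1, 15, 12]
After line 3 (append adds [15, 12] as single element): lst = [10, 1, 15, 12, [15, 12]]

[10, 1, 15, 12, [15, 12]]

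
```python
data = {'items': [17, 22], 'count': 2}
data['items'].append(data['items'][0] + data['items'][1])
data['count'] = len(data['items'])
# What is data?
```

After line 1: data = {'items': [17, 22], 'count': 2}
After line 2 (append 17 + 22 = 39): data = {'items': [17, 22, 39], 'count': 2}
After line 3 (count = len(items) = 3): data = {'items': [17, 22, 39], 'count': 3}

{'items': [17, 22, 39], 'count': 3}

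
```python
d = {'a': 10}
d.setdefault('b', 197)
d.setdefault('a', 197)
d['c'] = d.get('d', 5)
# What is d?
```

After line 1: d = {'a': 10}
After line 2 (setdefault adds 'b'=197): d = {'a': 10, 'b': 197}
After line 3 (setdefault 'a' no-op, already exists): d = {'a': 10, 'b': 197}
After line 4 (get('d', 5) returns default since 'd' not in d): d = {'a': 10, 'b': 197, 'c': 5}

{'a': 10, 'b': 197, 'c': 5}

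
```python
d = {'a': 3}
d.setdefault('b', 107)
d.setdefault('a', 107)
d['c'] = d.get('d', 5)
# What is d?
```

After line 1: d = {'a': 3}
After line 2 (setdefault adds 'b'=107): d = {'a': 3, 'b': 107}
After line 3 (setdefault 'a' no-op, already exists): d = {'a': 3, 'b': 107}
After line 4 (get('d', 5) returns default since 'd' not in d): d = {'a': 3, 'b': 107, 'c': 5}

{'a': 3, 'b': 107, 'c': 5}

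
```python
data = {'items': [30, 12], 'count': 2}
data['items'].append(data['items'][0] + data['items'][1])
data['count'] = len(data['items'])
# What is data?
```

After line 1: data = {'items': [30, 12], 'count': 2}
After line 2 (append 30 + 12 = 42): data = {'items': [30, 12, 42], 'count': 2}
After line 3 (count = len(items) = 3): data = {'items': [30, 12, 42], 'count': 3}

{'items': [30, 12, 42], 'count': 3}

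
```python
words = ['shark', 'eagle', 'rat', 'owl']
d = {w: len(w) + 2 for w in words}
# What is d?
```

{'shark': 7, 'eagle': 7, 'rat': 5, 'owl': 5}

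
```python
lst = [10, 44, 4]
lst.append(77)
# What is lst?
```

[10, 44, 4, 77]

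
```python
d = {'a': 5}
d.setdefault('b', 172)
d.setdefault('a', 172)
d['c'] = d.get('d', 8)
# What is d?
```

After line 1: d = {'a': 5}
After line 2 (setdefault adds 'b'=172): d = {'a': 5, 'b': 172}
After line 3 (setdefault 'a' no-op, already exists): d = {'a': 5, 'b': 172}
After line 4 (get('d', 8) returns default since 'd' not in d): d = {'a': 5, 'b': 172, 'c': 8}

{'a': 5, 'b': 172, 'c': 8}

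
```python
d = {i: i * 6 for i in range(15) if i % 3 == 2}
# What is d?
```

{2: 12, 5: 30, 8: 48, 11: 66, 14: 84}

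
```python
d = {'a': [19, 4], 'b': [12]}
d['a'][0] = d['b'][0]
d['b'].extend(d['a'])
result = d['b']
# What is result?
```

After line 1: d = {'a': [19, 4], 'b': [12]}
After line 2 (a[0] = b[0] = 12): d = {'a': [12, 4], 'b': [12]}
After line 3 (b.extend(a) appends [12, 4]): d = {'a': [12, 4], 'b': [12, 12, 4]}
After line 4: result = d['b'] = [12, 12, 4]

[12, 12, 4]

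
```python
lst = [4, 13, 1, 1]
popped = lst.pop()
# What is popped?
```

1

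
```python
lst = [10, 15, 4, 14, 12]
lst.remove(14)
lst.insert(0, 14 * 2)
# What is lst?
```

After line 1: lst = [10, 15, 4, 14, 12]
After line 2 (remove first 14): lst = [10, 15, 4, 12]
After line 3 (insert 28 at index 0): lst = [28, 10, 15, 4, 12]

[28, 10, 15, 4, 12]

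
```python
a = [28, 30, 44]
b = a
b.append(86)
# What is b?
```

After line 1: a = [28, 30, 44]
After line 2 (b = a is an alias, same object): a = [28, 30, 44], b = [28, 30, 44]
After line 3 (b.append mutates the shared list): a = [28, 30, 44, 86], b = [28, 30, 44, 86]

[28, 30, 44, 86]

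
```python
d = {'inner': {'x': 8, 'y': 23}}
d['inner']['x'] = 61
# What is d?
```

After line 1: d = {'inner': {'x': 8, 'y': 23}}
After line 2 (inner x overwritten): d = {'inner': {'x': 61, 'y': 23}}

{'inner': {'x': 61, 'y': 23}}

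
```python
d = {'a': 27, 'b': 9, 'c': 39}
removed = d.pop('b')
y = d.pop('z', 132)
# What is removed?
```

After line 1: d = {'a': 27, 'b': 9, 'c': 39}
After line 2 (pop 'b' returns 9): d = {'a': 27, 'c': 39}, removed = 9
After line 3 (pop 'z' missing, returns default 132): d = {'a': 27, 'c': 39}, y = 132

9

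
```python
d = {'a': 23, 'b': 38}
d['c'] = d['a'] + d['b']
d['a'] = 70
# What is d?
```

After line 1: d = {'a': 23, 'b': 38}
After line 2 (d['c'] = 23 + 38): d = {'a': 23, 'b': 38, 'c': 61}
After line 3: d = {'a': 70, 'b': 38, 'c': 61}

{'a': 70, 'b': 38, 'c': 61}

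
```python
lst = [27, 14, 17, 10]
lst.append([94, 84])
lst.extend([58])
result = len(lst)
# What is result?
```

After line 1: lst = [27, 14, 17, 10]
After line 2 (append adds [94, 84] as single element): lst = [27, 14, 17, 10, [94, 84]]
After line 3 (extend unpacks [58], adds 58): lst = [27, 14, 17, 10, [94, 84], 58]
After line 4: result = len(lst) = 6

6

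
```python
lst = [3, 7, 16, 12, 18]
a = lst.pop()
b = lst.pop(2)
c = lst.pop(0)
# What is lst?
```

After line 1: lst = [3, 7, 16, 12, 18]
After line 2 (pop() -> a = 18): lst = [3, 7, 16, 12]
After line 3 (pop(2) -> b = 16): lst = [3, 7, 12]
After line 4 (pop(0) -> c = 3): lst = [7, 12]

[7, 12]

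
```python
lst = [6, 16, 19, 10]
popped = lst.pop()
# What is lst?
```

[6, 16, 19]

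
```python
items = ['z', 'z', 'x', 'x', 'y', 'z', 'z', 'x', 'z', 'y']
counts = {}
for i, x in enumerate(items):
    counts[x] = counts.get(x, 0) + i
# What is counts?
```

Initial: counts = {}, items = ['z', 'z', 'x', 'x', 'y', 'z', 'z', 'x', 'z', 'y']
i=0, x='z': counts = {'z': 0}
i=1, x='z': counts = {'z': 1}
i=2, x='x': counts = {'z': 1, 'x': 2}
i=3, x='x': counts = {'z': 1, 'x': 5}
i=4, x='y': counts = {'z': 1, 'x': 5, 'y': 4}
i=5, x='z': counts = {'z': 6, 'x': 5, 'y': 4}
i=6, x='z': counts = {'z': 12, 'x': 5, 'y': 4}
i=7, x='x': counts = {'z': 12, 'x': 12, 'y': 4}
i=8, x='z': counts = {'z': 20, 'x': 12, 'y': 4}
i=9, x='y': counts = {'z': 20, 'x': 12, 'y': 13}

{'z': 20, 'x': 12, 'y': 13}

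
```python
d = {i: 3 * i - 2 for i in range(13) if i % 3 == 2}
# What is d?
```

{2: 4, 5: 13, 8: 22, 11: 31}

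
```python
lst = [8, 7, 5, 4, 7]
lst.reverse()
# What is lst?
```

[7, 4, 5, 7, 8]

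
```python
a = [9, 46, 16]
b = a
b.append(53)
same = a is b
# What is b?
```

After line 1: a = [9, 46, 16]
After line 2 (b = a is an alias, same object): a = [9, 46, 16], b = [9, 46, 16]
After line 3 (b.append mutates the shared list): a = [9, 46, 16, 53], b = [9, 46, 16, 53]
After line 4 (same = a is b; same object -> True): same = True

[9, 46, 16, 53]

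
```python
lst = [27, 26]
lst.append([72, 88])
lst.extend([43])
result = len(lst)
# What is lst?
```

After line 1: lst = [27, 26]
After line 2 (append adds [72, 88] as single element): lst = [27, 26, [72, 88]]
After line 3 (extend unpacks [43], adds 43): lst = [27, 26, [72, 88], 43]
After line 4: result = len(lst) = 4

[27, 26, [72, 88], 43]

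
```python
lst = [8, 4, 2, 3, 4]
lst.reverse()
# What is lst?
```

[4, 3, 2, 4, 8]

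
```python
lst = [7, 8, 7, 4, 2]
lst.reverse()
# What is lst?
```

[2, 4, 7, 8, 7]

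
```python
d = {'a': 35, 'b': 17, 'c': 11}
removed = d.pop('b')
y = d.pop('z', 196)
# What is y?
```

After line 1: d = {'a': 35, 'b': 17, 'c': 11}
After line 2 (pop 'b' returns 17): d = {'a': 35, 'c': 11}, removed = 17
After line 3 (pop 'z' missing, returns default 196): d = {'a': 35, 'c': 11}, y = 196

196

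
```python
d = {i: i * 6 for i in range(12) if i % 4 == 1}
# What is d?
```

{1: 6, 5: 30, 9: 54}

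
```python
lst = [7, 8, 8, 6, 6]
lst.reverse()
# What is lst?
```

[6, 6, 8, 8, 7]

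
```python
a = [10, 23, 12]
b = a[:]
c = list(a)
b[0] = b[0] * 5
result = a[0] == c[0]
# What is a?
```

After line 1: a = [10, 23, 12]
After line 2 (b = a[:], copy): a = [10, 23, 12], b = [10, 23, 12]
After line 3 (c = list(a) is a copy, new object): c = [10, 23, 12]
After line 4 (b[0] = 10 * 5 = 50; only b mutates (copy)): a = [10, 23, 12], b = [50, 23, 12], c = [10, 23, 12]
After line 5 (a[0] = 10, c[0] = 10; result = True)

[10, 23, 12]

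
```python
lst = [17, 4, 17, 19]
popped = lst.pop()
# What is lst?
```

[17, 4, 17]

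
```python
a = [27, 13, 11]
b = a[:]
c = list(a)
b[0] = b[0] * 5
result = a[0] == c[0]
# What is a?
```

After line 1: a = [27, 13, 11]
After line 2 (b = a[:], copy): a = [27, 13, 11], b = [27, 13, 11]
After line 3 (c = list(a) is a copy, new object): c = [27, 13, 11]
After line 4 (b[0] = 27 * 5 = 135; only b mutates (copy)): a = [27, 13, 11], b = [135, 13, 11], c = [27, 13, 11]
After line 5 (a[0] = 27, c[0] = 27; result = True)

[27, 13, 11]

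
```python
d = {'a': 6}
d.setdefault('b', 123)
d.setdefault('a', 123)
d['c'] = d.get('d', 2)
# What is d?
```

After line 1: d = {'a': 6}
After line 2 (setdefault adds 'b'=123): d = {'a': 6, 'b': 123}
After line 3 (setdefault 'a' no-op, already exists): d = {'a': 6, 'b': 123}
After line 4 (get('d', 2) returns default since 'd' not in d): d = {'a': 6, 'b': 123, 'c': 2}

{'a': 6, 'b': 123, 'c': 2}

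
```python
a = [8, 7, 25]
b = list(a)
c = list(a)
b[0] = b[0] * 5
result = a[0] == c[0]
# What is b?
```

After line 1: a = [8, 7, 25]
After line 2 (b = list(a), copy): a = [8, 7, 25], b = [8, 7, 25]
After line 3 (c = list(a) is a copy, new object): c = [8, 7, 25]
After line 4 (b[0] = 8 * 5 = 40; only b mutates (copy)): a = [8, 7, 25], b = [40, 7, 25], c = [8, 7, 25]
After line 5 (a[0] = 8, c[0] = 8; result = True)

[40, 7, 25]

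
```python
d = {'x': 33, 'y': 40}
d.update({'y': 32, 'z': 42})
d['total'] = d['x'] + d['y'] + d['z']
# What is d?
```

After line 1: d = {'x': 33, 'y': 40}
After line 2 (y overwritten, z added): d = {'x': 33, 'y': 32, 'z': 42}
After line 3 (total = 33 + 32 + 42 = 107): d = {'x': 33, 'y': 32, 'z': 42, 'total': 107}

{'x': 33, 'y': 32, 'z': 42, 'total': 107}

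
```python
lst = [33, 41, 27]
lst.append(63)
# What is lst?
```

[33, 41, 27, 63]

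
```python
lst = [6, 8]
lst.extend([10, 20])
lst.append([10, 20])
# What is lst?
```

After line 1: lst = [6, 8]
After line 2 (extend unpacks [10, 20]): lst = [6, 8, 10, 20]
After line 3 (append adds [10, 20] as single element): lst = [6, 8, 10, 20, [10, 20]]

[6, 8, 10, 20, [10, 20]]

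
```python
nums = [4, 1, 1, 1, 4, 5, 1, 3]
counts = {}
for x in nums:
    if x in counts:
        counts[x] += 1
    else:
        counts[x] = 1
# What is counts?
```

Initial: counts = {}, nums = [4, 1, 1, 1, 4, 5, 1, 3]
See 4: counts = {4: 1}
See 1: counts = {4: 1, 1: 1}
See 1: counts = {4: 1, 1: 2}
See 1: counts = {4: 1, 1: 3}
See 4: counts = {4: 2, 1: 3}
See 5: counts = {4: 2, 1: 3, 5: 1}
See 1: counts = {4: 2, 1: 4, 5: 1}
See 3: counts = {4: 2, 1: 4, 5: 1, 3: 1}

{4: 2, 1: 4, 5: 1, 3: 1}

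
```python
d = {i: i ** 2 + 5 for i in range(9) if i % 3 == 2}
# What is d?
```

{2: 9, 5: 30, 8: 69}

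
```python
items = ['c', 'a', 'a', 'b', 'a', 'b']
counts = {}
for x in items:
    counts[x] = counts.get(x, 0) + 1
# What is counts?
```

Initial: counts = {}, items = ['c', 'a', 'a', 'b', 'a', 'b']
See 'c': counts = {'c': 1}
See 'a': counts = {'c': 1, 'a': 1}
See 'a': counts = {'c': 1, 'a': 2}
See 'b': counts = {'c': 1, 'a': 2, 'b': 1}
See 'a': counts = {'c': 1, 'a': 3, 'b': 1}
See 'b': counts = {'c': 1, 'a': 3, 'b': 2}

{'c': 1, 'a': 3, 'b': 2}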